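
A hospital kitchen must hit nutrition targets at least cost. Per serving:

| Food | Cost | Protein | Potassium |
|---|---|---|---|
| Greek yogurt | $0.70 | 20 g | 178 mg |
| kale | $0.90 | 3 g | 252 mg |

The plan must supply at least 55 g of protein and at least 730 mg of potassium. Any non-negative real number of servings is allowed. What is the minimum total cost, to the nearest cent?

$2.77

This is a tiny linear program; its minimum lies at a vertex of the feasible set. List the vertices and price them.
Greek yogurt only: max(55/20, 730/178) = 4.101 servings → $2.87.
kale only: max(55/3, 730/252) = 18.33 servings → $16.50.
Greek yogurt + kale with both tight: 2.59 servings and 1.067 servings → $2.77.
So the least-cost plan costs $2.77.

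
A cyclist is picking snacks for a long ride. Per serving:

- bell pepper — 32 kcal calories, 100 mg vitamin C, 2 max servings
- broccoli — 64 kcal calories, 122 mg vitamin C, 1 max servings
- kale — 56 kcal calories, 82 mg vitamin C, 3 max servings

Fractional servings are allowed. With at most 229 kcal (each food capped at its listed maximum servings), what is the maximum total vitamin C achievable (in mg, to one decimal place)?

469.9 mg

Vitamin C per kcal: bell pepper 3.125, broccoli 1.906, kale 1.464.
Take 2 servings of bell pepper: uses 64 kcal, +200.0 mg vitamin C (running total 200.0 mg).
Take 1 serving of broccoli: uses 64 kcal, +122.0 mg vitamin C (running total 322.0 mg).
Take 1.804 servings of kale: uses 101 kcal, +147.9 mg vitamin C (running total 469.9 mg).
Greedy by best ratio exhausts the calories allowance optimally: 469.9 mg.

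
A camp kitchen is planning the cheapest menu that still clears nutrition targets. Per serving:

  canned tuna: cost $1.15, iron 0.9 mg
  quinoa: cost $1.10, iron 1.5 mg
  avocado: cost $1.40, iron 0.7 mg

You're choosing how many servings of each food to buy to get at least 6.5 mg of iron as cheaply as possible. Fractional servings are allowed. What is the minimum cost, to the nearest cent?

$4.77

Cost per mg of iron: quinoa $0.7333, canned tuna $1.2778, avocado $2.0000.
With no serving limits, use only quinoa: 6.5 mg / 1.5 mg = 4.333 servings × $1.10 = $4.77.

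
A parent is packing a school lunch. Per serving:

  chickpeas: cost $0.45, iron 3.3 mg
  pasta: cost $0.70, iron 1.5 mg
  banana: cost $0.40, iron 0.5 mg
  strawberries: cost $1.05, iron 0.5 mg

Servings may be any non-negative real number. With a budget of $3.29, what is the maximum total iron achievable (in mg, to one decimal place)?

Iron per dollar: chickpeas 7.333, pasta 2.143, banana 1.25, strawberries 0.4762.
With no serving limits, spend the whole cost allowance on chickpeas: $3.29 / $0.45 × 3.3 mg = 24.1 mg.

24.1 mg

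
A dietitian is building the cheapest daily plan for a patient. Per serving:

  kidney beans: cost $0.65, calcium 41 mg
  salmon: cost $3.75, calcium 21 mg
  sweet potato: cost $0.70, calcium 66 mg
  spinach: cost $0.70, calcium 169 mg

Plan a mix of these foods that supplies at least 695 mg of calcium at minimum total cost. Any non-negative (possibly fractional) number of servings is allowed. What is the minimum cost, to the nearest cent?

Cost per mg of calcium: spinach $0.0041, sweet potato $0.0106, kidney beans $0.0159, salmon $0.1786.
With no serving limits, use only spinach: 695 mg / 169 mg = 4.112 servings × $0.70 = $2.88.

$2.88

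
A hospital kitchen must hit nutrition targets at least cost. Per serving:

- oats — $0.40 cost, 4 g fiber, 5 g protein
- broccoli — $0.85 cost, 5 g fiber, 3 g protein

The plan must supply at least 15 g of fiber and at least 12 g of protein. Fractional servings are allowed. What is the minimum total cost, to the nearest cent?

This is a tiny linear program; its minimum lies at a vertex of the feasible set. List the vertices and price them.
oats only: max(15/4, 12/5) = 3.75 servings → $1.50.
broccoli only: max(15/5, 12/3) = 4 servings → $3.40.
oats + broccoli with both tight: 1.154 servings and 2.077 servings → $2.23.
Cheapest feasible corner: $1.50.

$1.50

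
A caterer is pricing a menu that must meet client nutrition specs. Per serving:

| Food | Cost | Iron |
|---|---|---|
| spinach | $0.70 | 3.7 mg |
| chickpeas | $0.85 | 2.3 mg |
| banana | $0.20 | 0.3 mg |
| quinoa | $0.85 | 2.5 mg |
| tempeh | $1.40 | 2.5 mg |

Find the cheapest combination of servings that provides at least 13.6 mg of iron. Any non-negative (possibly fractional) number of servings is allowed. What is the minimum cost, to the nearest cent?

Cost per mg of iron: spinach $0.1892, quinoa $0.3400, chickpeas $0.3696, tempeh $0.5600, banana $0.6667.
With no serving limits, use only spinach: 13.6 mg / 3.7 mg = 3.676 servings × $0.70 = $2.57.

$2.57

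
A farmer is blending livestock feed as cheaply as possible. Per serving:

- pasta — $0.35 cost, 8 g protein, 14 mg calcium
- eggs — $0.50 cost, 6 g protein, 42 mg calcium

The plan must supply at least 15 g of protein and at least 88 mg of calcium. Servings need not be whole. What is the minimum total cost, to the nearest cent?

Check every corner: each single food scaled to meet both minima, and each pair solved so both constraints bind.
pasta only: max(15/8, 88/14) = 6.286 servings → $2.20.
eggs only: max(15/6, 88/42) = 2.5 servings → $1.25.
pasta + eggs with both tight: 0.4048 servings and 1.96 servings → $1.12.
The minimum over all feasible corners is $1.12.

$1.12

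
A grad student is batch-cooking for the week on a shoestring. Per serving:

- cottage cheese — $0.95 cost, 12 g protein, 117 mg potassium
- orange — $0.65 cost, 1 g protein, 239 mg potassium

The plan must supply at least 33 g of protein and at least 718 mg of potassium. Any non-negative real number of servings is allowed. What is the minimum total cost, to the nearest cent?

$3.60

Compare the cost at each extreme point of the feasible region.
cottage cheese only: max(33/12, 718/117) = 6.137 servings → $5.83.
orange only: max(33/1, 718/239) = 33 servings → $21.45.
cottage cheese + orange with both tight: 2.606 servings and 1.728 servings → $3.60.
The minimum over all feasible corners is $3.60.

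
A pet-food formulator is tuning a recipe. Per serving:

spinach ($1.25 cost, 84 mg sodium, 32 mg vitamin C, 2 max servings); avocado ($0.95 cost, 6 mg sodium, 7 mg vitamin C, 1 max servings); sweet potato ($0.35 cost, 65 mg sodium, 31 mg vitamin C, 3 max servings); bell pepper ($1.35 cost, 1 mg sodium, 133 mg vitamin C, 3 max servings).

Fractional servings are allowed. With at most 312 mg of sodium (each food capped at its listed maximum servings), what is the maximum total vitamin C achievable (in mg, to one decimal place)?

540.1 mg

Vitamin C per mg sodium: bell pepper 133, avocado 1.167, sweet potato 0.4769, spinach 0.381.
Take 3 servings of bell pepper: uses 3 mg sodium, +399.0 mg vitamin C (running total 399.0 mg).
Take 1 serving of avocado: uses 6 mg sodium, +7.0 mg vitamin C (running total 406.0 mg).
Take 3 servings of sweet potato: uses 195 mg sodium, +93.0 mg vitamin C (running total 499.0 mg).
Take 1.286 servings of spinach: uses 108 mg sodium, +41.1 mg vitamin C (running total 540.1 mg).
Filling greedily by vitamin C-per-mg sodium is optimal for one linear limit, giving 540.1 mg.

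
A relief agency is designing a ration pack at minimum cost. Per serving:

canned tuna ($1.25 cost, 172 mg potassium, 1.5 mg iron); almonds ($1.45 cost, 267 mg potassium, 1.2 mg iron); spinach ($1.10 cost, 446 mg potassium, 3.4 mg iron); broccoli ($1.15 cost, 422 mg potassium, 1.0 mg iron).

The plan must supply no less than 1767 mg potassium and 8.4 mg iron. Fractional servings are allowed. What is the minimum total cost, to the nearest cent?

The cheapest plan sits at a corner of the feasible region — with two constraints it uses at most two foods.
canned tuna only: max(1767/172, 8.4/1.5) = 10.27 servings → $12.84.
almonds only: max(1767/267, 8.4/1.2) = 7 servings → $10.15.
spinach only: max(1767/446, 8.4/3.4) = 3.962 servings → $4.36.
broccoli only: max(1767/422, 8.4/1.0) = 8.4 servings → $9.66.
canned tuna + almonds with both tight: 0.6306 servings and 6.212 servings → $9.80.
canned tuna + spinach: the both-tight solution has a negative serving — not a feasible corner.
canned tuna + broccoli with both tight: 3.856 servings and 2.615 servings → $7.83.
almonds + spinach with both tight: 6.069 servings and 0.3285 servings → $9.16.
almonds + broccoli: intersection lies outside the first quadrant.
spinach + broccoli with both tight: 1.798 servings and 2.287 servings → $4.61.
So the least-cost plan costs $4.36.

$4.36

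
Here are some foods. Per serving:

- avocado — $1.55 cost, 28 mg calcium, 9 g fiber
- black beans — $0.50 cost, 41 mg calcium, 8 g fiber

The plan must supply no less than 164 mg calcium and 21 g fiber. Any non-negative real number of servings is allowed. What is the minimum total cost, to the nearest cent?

An LP optimum is at a vertex; with two nutrient constraints at most two foods are used. Check each candidate.
avocado only: max(164/28, 21/9) = 5.857 servings → $9.08.
black beans only: max(164/41, 21/8) = 4 servings → $2.00.
avocado + black beans with both targets exact would need a negative amount; discard.
The minimum over all feasible corners is $2.00.

$2.00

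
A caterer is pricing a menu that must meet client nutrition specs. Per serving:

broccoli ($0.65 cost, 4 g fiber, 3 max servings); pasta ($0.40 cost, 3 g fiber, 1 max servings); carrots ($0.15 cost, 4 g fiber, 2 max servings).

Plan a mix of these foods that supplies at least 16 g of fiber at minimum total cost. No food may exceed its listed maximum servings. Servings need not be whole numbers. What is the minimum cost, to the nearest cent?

Cost per g of fiber: carrots $0.0375, pasta $0.1333, broccoli $0.1625.
Take 2 servings of carrots: +8.0 g fiber for $0.30 (total $0.30, still need 8.0 g).
Take 1 serving of pasta: +3.0 g fiber for $0.40 (total $0.70, still need 5.0 g).
Take 1.25 servings of broccoli: +5.0 g fiber for $0.81 (total $1.51, still need 0.0 g).
Greedy by cheapest-per-g is optimal for a single linear constraint, so the minimum cost is $1.51.

$1.51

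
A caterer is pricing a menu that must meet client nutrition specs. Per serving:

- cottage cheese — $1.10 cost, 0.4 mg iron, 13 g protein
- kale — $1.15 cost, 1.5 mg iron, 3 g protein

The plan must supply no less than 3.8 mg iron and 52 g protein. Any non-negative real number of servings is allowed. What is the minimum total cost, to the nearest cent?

cottage cheese only: max(3.8/0.4, 52/13) = 9.5 servings → $10.45.
kale only: max(3.8/1.5, 52/3) = 17.33 servings → $19.93.
cottage cheese + kale with both tight: 3.639 servings and 1.563 servings → $5.80.
The minimum over all feasible corners is $5.80.

$5.80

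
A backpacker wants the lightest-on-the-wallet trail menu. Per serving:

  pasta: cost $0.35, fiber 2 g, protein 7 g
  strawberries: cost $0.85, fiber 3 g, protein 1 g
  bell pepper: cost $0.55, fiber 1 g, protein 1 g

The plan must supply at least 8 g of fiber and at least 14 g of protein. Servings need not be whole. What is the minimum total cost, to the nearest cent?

This is a tiny linear program; its minimum lies at a vertex of the feasible set. List the vertices and price them.
pasta only: max(8/2, 14/7) = 4 servings → $1.40.
strawberries only: max(8/3, 14/1) = 14 servings → $11.90.
bell pepper only: max(8/1, 14/1) = 14 servings → $7.70.
pasta + strawberries with both tight: 1.789 servings and 1.474 servings → $1.88.
pasta + bell pepper with both tight: 1.2 servings and 5.6 servings → $3.50.
strawberries + bell pepper: intersection lies outside the first quadrant.
Cheapest feasible corner: $1.40.

$1.40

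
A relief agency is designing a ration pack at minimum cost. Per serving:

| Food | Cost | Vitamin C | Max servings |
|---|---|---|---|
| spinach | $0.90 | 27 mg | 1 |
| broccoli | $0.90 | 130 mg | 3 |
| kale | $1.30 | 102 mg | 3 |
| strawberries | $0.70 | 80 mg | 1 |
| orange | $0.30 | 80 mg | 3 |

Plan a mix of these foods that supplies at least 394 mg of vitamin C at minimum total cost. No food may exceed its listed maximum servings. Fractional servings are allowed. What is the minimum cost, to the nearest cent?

$1.97

Cost per mg of vitamin C: orange $0.0037, broccoli $0.0069, strawberries $0.0088, kale $0.0127, spinach $0.0333.
Take 3 servings of orange: +240.0 mg vitamin C for $0.90 (total $0.90, still need 154.0 mg).
Take 1.185 servings of broccoli: +154.0 mg vitamin C for $1.07 (total $1.97, still need 0.0 mg).
Greedy by cheapest-per-mg is optimal for a single linear constraint, so the minimum cost is $1.97.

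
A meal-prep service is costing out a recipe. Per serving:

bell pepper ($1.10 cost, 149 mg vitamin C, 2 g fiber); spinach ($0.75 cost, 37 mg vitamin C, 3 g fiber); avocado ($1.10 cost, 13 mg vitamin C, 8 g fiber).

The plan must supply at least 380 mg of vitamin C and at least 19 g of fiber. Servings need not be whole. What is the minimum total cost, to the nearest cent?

At the optimum either one food covers both requirements or two foods hit both targets exactly; no other combination can be cheaper.
bell pepper only: max(380/149, 19/2) = 9.5 servings → $10.45.
spinach only: max(380/37, 19/3) = 10.27 servings → $7.70.
avocado only: max(380/13, 19/8) = 29.23 servings → $32.15.
bell pepper + spinach with both tight: 1.172 servings and 5.552 servings → $5.45.
bell pepper + avocado with both tight: 2.395 servings and 1.776 servings → $4.59.
spinach + avocado with both targets exact would need a negative amount; discard.
So the least-cost plan costs $4.59.

$4.59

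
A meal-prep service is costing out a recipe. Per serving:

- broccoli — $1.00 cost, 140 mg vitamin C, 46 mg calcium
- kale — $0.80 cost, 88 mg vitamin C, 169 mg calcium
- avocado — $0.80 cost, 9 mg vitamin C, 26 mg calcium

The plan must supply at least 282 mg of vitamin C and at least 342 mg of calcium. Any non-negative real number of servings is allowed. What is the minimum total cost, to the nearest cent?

$2.32

For a min-cost LP with two ≥-constraints, a basic feasible solution has at most two positive variables.
broccoli only: max(282/140, 342/46) = 7.435 servings → $7.43.
kale only: max(282/88, 342/169) = 3.205 servings → $2.56.
avocado only: max(282/9, 342/26) = 31.33 servings → $25.07.
broccoli + kale with both tight: 0.8955 servings and 1.78 servings → $2.32.
broccoli + avocado with both tight: 1.319 servings and 10.82 servings → $9.98.
kale + avocado: the both-tight solution has a negative serving — not a feasible corner.
So the least-cost plan costs $2.32.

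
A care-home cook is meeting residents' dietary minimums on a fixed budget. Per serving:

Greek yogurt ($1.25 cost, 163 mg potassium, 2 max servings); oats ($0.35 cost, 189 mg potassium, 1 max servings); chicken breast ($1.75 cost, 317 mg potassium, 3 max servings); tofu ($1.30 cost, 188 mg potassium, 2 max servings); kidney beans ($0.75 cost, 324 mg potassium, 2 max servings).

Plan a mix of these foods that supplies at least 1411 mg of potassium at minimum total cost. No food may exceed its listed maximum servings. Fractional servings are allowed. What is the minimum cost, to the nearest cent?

$5.02

Cost per mg of potassium: oats $0.0019, kidney beans $0.0023, chicken breast $0.0055, tofu $0.0069, Greek yogurt $0.0077.
Take 1 serving of oats: +189.0 mg potassium for $0.35 (total $0.35, still need 1222.0 mg).
Take 2 servings of kidney beans: +648.0 mg potassium for $1.50 (total $1.85, still need 574.0 mg).
Take 1.811 servings of chicken breast: +574.0 mg potassium for $3.17 (total $5.02, still need 0.0 mg).
Greedy by cheapest-per-mg is optimal for a single linear constraint, so the minimum cost is $5.02.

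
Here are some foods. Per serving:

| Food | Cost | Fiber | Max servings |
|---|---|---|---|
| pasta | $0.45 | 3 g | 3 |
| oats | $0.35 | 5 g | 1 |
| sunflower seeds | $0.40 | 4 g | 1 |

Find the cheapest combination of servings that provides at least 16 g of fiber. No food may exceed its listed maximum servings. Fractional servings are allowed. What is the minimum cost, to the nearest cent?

$1.80

Cost per g of fiber: oats $0.0700, sunflower seeds $0.1000, pasta $0.1500.
Take 1 serving of oats: +5.0 g fiber for $0.35 (total $0.35, still need 11.0 g).
Take 1 serving of sunflower seeds: +4.0 g fiber for $0.40 (total $0.75, still need 7.0 g).
Take 2.333 servings of pasta: +7.0 g fiber for $1.05 (total $1.80, still need 0.0 g).
Greedy by cheapest-per-g is optimal for a single linear constraint, so the minimum cost is $1.80.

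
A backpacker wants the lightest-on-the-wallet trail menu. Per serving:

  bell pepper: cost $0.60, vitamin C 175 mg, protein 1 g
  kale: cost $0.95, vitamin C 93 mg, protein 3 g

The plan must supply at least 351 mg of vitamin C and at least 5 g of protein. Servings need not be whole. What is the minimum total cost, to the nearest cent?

Minimising a linear cost over {vitamin C ≥ 351, protein ≥ 5, servings ≥ 0} — the optimum is at a vertex, using one or two foods.
bell pepper only: max(351/175, 5/1) = 5 servings → $3.00.
kale only: max(351/93, 5/3) = 3.774 servings → $3.59.
bell pepper + kale with both tight: 1.361 servings and 1.213 servings → $1.97.
Cheapest feasible corner: $1.97.

$1.97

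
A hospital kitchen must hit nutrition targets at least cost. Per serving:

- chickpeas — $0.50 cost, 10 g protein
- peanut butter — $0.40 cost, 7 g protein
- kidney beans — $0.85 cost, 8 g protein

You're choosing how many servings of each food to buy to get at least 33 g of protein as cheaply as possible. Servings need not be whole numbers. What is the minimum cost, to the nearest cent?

Cost per g of protein: chickpeas $0.0500, peanut butter $0.0571, kidney beans $0.1062.
With no serving limits, use only chickpeas: 33 g / 10 g = 3.3 servings × $0.50 = $1.65.

$1.65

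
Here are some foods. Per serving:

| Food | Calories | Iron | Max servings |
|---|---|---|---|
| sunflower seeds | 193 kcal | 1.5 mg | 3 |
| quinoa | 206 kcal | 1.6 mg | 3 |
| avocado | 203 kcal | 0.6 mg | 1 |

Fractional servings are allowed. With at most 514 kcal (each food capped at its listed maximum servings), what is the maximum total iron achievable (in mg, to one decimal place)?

4.0 mg

Iron per kcal: sunflower seeds 0.007772, quinoa 0.007767, avocado 0.002956.
Take 2.663 servings of sunflower seeds: uses 514 kcal, +4.0 mg iron (running total 4.0 mg).
Greedy by best ratio exhausts the calories allowance optimally: 4.0 mg.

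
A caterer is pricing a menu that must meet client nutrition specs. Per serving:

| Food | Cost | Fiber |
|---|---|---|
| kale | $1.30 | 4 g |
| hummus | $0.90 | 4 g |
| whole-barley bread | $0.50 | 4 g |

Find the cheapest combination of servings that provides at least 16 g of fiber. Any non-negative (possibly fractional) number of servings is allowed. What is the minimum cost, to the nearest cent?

Cost per g of fiber: whole-barley bread $0.1250, hummus $0.2250, kale $0.3250.
With no serving limits, use only whole-barley bread: 16 g / 4 g = 4 servings × $0.50 = $2.00.

$2.00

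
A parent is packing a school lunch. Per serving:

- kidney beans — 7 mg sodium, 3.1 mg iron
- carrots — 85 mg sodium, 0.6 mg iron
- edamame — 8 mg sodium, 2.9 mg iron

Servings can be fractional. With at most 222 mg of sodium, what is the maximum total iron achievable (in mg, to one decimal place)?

98.3 mg

Iron per mg sodium: kidney beans 0.4429, edamame 0.3625, carrots 0.007059.
With no serving limits, spend the whole sodium allowance on kidney beans: 222 mg / 7 mg × 3.1 mg = 98.3 mg.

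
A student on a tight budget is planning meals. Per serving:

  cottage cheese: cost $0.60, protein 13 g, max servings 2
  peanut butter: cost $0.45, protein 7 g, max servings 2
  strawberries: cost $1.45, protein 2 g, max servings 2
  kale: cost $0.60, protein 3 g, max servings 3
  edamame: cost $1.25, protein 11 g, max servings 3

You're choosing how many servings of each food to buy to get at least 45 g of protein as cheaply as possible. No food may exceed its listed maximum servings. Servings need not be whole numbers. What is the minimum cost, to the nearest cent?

Cost per g of protein: cottage cheese $0.0462, peanut butter $0.0643, edamame $0.1136, kale $0.2000, strawberries $0.7250.
Take 2 servings of cottage cheese: +26.0 g protein for $1.20 (total $1.20, still need 19.0 g).
Take 2 servings of peanut butter: +14.0 g protein for $0.90 (total $2.10, still need 5.0 g).
Take 0.4545 servings of edamame: +5.0 g protein for $0.57 (total $2.67, still need 0.0 g).
Greedy by cheapest-per-g is optimal for a single linear constraint, so the minimum cost is $2.67.

$2.67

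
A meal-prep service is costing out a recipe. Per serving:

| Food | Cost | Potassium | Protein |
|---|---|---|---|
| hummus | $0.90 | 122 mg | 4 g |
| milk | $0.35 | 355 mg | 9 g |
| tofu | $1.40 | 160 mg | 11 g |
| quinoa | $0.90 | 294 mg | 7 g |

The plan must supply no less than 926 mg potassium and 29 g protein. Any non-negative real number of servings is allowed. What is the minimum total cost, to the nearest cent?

$1.13

The cheapest plan sits at a corner of the feasible region — with two constraints it uses at most two foods.
hummus only: max(926/122, 29/4) = 7.59 servings → $6.83.
milk only: max(926/355, 29/9) = 3.222 servings → $1.13.
tofu only: max(926/160, 29/11) = 5.787 servings → $8.10.
quinoa only: max(926/294, 29/7) = 4.143 servings → $3.73.
hummus + milk with both tight: 6.09 servings and 0.5155 servings → $5.66.
hummus + tofu: intersection lies outside the first quadrant.
hummus + quinoa with both tight: 6.348 servings and 0.5155 servings → $6.18.
milk + tofu with both tight: 2.25 servings and 0.7955 servings → $1.90.
milk + quinoa with both targets exact would need a negative amount; discard.
tofu + quinoa with both tight: 0.9669 servings and 2.623 servings → $3.71.
Cheapest feasible corner: $1.13.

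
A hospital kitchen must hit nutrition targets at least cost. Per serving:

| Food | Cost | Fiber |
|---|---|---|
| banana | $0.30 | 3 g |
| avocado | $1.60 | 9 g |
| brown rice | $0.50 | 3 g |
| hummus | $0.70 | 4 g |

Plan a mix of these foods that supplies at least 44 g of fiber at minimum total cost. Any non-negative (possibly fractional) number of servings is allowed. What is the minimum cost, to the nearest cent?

$4.40

Cost per g of fiber: banana $0.1000, brown rice $0.1667, hummus $0.1750, avocado $0.1778.
With no serving limits, use only banana: 44 g / 3 g = 14.67 servings × $0.30 = $4.40.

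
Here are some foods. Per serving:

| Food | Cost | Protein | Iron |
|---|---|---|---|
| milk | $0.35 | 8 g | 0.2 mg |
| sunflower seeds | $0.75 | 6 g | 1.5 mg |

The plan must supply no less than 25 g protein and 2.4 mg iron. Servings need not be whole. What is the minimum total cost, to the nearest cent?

This is a tiny linear program; its minimum lies at a vertex of the feasible set. List the vertices and price them.
milk only: max(25/8, 2.4/0.2) = 12 servings → $4.20.
sunflower seeds only: max(25/6, 2.4/1.5) = 4.167 servings → $3.12.
milk + sunflower seeds with both tight: 2.139 servings and 1.315 servings → $1.73.
So the least-cost plan costs $1.73.

$1.73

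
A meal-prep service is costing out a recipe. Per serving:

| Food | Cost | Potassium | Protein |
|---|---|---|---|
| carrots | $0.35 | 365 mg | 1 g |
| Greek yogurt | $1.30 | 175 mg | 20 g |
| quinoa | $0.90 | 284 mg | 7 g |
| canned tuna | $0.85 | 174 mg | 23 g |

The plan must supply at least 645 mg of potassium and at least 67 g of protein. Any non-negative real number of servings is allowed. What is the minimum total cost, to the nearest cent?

$2.60

A basic optimal solution has at most two foods positive. Try each food alone and each pair with both targets met exactly.
carrots only: max(645/365, 67/1) = 67 servings → $23.45.
Greek yogurt only: max(645/175, 67/20) = 3.686 servings → $4.79.
quinoa only: max(645/284, 67/7) = 9.571 servings → $8.61.
canned tuna only: max(645/174, 67/23) = 3.707 servings → $3.15.
carrots + Greek yogurt with both tight: 0.1649 servings and 3.342 servings → $4.40.
carrots + quinoa with both targets exact would need a negative amount; discard.
carrots + canned tuna with both tight: 0.3864 servings and 2.896 servings → $2.60.
Greek yogurt + quinoa with both tight: 3.258 servings and 0.2637 servings → $4.47.
Greek yogurt + canned tuna: intersection lies outside the first quadrant.
quinoa + canned tuna with both tight: 0.5979 servings and 2.731 servings → $2.86.
The minimum over all feasible corners is $2.60.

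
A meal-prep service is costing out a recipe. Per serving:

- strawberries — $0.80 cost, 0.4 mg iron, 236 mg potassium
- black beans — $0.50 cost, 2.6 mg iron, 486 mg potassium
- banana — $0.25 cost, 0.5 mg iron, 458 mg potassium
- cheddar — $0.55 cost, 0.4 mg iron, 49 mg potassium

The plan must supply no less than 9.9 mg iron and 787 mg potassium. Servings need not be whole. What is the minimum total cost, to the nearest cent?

$1.90

Check every corner: each single food scaled to meet both minima, and each pair solved so both constraints bind.
strawberries only: max(9.9/0.4, 787/236) = 24.75 servings → $19.80.
black beans only: max(9.9/2.6, 787/486) = 3.808 servings → $1.90.
banana only: max(9.9/0.5, 787/458) = 19.8 servings → $4.95.
cheddar only: max(9.9/0.4, 787/49) = 24.75 servings → $13.61.
strawberries + black beans: the both-tight solution has a negative serving — not a feasible corner.
strawberries + banana with both targets exact would need a negative amount; discard.
strawberries + cheddar with both targets exact would need a negative amount; discard.
black beans + banana with both targets exact would need a negative amount; discard.
black beans + cheddar with both targets exact would need a negative amount; discard.
banana + cheddar: intersection lies outside the first quadrant.
The minimum over all feasible corners is $1.90.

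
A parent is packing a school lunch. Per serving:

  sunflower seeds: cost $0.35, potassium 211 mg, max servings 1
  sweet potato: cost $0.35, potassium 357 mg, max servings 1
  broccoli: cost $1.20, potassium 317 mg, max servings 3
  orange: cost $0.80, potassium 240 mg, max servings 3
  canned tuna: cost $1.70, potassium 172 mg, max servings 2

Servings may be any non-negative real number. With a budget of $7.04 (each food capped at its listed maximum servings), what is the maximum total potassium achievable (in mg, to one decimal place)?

Potassium per dollar: sweet potato 1020, sunflower seeds 602.9, orange 300, broccoli 264.2, canned tuna 101.2.
Take 1 serving of sweet potato: spends $0.35, +357.0 mg potassium (running total 357.0 mg).
Take 1 serving of sunflower seeds: spends $0.35, +211.0 mg potassium (running total 568.0 mg).
Take 3 servings of orange: spends $2.40, +720.0 mg potassium (running total 1288.0 mg).
Take 3 servings of broccoli: spends $3.60, +951.0 mg potassium (running total 2239.0 mg).
Take 0.2 servings of canned tuna: spends $0.34, +34.4 mg potassium (running total 2273.4 mg).
Filling greedily by potassium-per-dollar is optimal for one linear limit, giving 2273.4 mg.

2273.4 mg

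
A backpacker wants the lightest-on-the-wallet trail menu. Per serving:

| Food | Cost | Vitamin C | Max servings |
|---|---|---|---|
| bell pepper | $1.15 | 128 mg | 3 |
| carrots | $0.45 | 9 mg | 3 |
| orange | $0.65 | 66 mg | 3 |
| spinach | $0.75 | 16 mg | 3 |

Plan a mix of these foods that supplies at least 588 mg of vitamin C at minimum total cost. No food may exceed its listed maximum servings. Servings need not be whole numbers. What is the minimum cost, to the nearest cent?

$5.68

Cost per mg of vitamin C: bell pepper $0.0090, orange $0.0098, spinach $0.0469, carrots $0.0500.
Take 3 servings of bell pepper: +384.0 mg vitamin C for $3.45 (total $3.45, still need 204.0 mg).
Take 3 servings of orange: +198.0 mg vitamin C for $1.95 (total $5.40, still need 6.0 mg).
Take 0.375 servings of spinach: +6.0 mg vitamin C for $0.28 (total $5.68, still need 0.0 mg).
Filling from the cheapest source first is optimal under one linear minimum: $5.68.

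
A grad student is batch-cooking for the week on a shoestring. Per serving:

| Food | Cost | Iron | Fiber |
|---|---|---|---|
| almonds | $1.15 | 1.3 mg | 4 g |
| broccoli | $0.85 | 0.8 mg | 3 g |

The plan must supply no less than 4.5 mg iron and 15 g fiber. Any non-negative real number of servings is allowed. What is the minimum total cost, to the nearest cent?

$4.29

Compare the cost at each extreme point of the feasible region.
almonds only: max(4.5/1.3, 15/4) = 3.75 servings → $4.31.
broccoli only: max(4.5/0.8, 15/3) = 5.625 servings → $4.78.
almonds + broccoli with both tight: 2.143 servings and 2.143 servings → $4.29.
So the least-cost plan costs $4.29.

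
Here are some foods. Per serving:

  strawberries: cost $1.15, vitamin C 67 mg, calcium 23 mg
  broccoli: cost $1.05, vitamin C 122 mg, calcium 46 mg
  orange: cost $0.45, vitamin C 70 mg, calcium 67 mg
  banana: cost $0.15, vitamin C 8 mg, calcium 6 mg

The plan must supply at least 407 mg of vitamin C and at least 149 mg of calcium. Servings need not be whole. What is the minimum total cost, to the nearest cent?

This is a tiny linear program; its minimum lies at a vertex of the feasible set. List the vertices and price them.
strawberries only: max(407/67, 149/23) = 6.478 servings → $7.45.
broccoli only: max(407/122, 149/46) = 3.336 servings → $3.50.
orange only: max(407/70, 149/67) = 5.814 servings → $2.62.
banana only: max(407/8, 149/6) = 50.88 servings → $7.63.
strawberries + broccoli with both tight: 1.971 servings and 2.254 servings → $4.63.
strawberries + orange with both tight: 5.849 servings and 0.216 servings → $6.82.
strawberries + banana with both tight: 5.734 servings and 2.853 servings → $7.02.
broccoli + orange: intersection lies outside the first quadrant.
broccoli + banana: the both-tight solution has a negative serving — not a feasible corner.
orange + banana: the both-tight solution has a negative serving — not a feasible corner.
The minimum over all feasible corners is $2.62.

$2.62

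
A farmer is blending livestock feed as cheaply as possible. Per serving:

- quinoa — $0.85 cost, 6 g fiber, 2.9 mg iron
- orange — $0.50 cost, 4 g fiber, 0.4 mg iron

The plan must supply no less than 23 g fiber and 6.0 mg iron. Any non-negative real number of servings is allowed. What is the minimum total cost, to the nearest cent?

Compare the cost at each extreme point of the feasible region.
quinoa only: max(23/6, 6.0/2.9) = 3.833 servings → $3.26.
orange only: max(23/4, 6.0/0.4) = 15 servings → $7.50.
quinoa + orange with both tight: 1.609 servings and 3.337 servings → $3.04.
So the least-cost plan costs $3.04.

$3.04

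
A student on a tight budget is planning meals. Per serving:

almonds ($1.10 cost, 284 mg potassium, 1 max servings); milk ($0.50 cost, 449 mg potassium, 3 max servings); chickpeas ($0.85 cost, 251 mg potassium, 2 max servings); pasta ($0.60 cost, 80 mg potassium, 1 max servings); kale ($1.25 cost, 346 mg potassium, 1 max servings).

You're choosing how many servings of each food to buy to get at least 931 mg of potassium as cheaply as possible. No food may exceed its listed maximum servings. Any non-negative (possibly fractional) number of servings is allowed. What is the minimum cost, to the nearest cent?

Cost per mg of potassium: milk $0.0011, chickpeas $0.0034, kale $0.0036, almonds $0.0039, pasta $0.0075.
Take 2.073 servings of milk: +931.0 mg potassium for $1.04 (total $1.04, still need 0.0 mg).
Greedy by cheapest-per-mg is optimal for a single linear constraint, so the minimum cost is $1.04.

$1.04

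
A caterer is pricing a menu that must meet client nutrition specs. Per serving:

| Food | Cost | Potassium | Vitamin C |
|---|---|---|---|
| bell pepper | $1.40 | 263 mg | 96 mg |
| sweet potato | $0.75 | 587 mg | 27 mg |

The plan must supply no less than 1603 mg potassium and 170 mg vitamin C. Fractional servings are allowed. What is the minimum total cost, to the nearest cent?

An LP optimum is at a vertex; with two nutrient constraints at most two foods are used. Check each candidate.
bell pepper only: max(1603/263, 170/96) = 6.095 servings → $8.53.
sweet potato only: max(1603/587, 170/27) = 6.296 servings → $4.72.
bell pepper + sweet potato with both tight: 1.147 servings and 2.217 servings → $3.27.
The minimum over all feasible corners is $3.27.

$3.27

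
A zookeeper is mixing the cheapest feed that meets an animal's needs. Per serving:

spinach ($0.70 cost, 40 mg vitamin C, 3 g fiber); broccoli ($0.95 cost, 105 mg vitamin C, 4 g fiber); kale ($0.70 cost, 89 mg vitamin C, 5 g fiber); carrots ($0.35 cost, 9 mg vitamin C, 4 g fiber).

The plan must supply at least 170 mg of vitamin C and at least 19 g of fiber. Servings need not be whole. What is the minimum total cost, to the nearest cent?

spinach only: max(170/40, 19/3) = 6.333 servings → $4.43.
broccoli only: max(170/105, 19/4) = 4.75 servings → $4.51.
kale only: max(170/89, 19/5) = 3.8 servings → $2.66.
carrots only: max(170/9, 19/4) = 18.89 servings → $6.61.
spinach + broccoli: the both-tight solution has a negative serving — not a feasible corner.
spinach + kale: intersection lies outside the first quadrant.
spinach + carrots with both tight: 3.827 servings and 1.88 servings → $3.34.
broccoli + kale: the both-tight solution has a negative serving — not a feasible corner.
broccoli + carrots with both tight: 1.326 servings and 3.424 servings → $2.46.
kale + carrots with both tight: 1.637 servings and 2.704 servings → $2.09.
Cheapest feasible corner: $2.09.

$2.09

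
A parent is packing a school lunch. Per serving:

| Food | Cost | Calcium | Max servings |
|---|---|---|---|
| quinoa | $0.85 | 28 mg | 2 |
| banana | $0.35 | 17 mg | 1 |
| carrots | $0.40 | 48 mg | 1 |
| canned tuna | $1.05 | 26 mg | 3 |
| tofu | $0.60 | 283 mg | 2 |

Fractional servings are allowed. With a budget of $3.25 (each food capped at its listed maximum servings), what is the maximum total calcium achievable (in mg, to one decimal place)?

Calcium per dollar: tofu 471.7, carrots 120, banana 48.57, quinoa 32.94, canned tuna 24.76.
Take 2 servings of tofu: spends $1.20, +566.0 mg calcium (running total 566.0 mg).
Take 1 serving of carrots: spends $0.40, +48.0 mg calcium (running total 614.0 mg).
Take 1 serving of banana: spends $0.35, +17.0 mg calcium (running total 631.0 mg).
Take 1.529 servings of quinoa: spends $1.30, +42.8 mg calcium (running total 673.8 mg).
Greedy by best ratio exhausts the cost allowance optimally: 673.8 mg.

673.8 mg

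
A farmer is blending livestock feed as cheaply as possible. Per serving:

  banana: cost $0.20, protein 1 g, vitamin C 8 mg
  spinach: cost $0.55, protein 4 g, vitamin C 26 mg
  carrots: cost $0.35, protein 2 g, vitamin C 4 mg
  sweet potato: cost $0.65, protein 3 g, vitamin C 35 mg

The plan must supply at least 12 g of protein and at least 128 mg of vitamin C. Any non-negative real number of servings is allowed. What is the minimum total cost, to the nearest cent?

The cheapest plan sits at a corner of the feasible region — with two constraints it uses at most two foods.
banana only: max(12/1, 128/8) = 16 servings → $3.20.
spinach only: max(12/4, 128/26) = 4.923 servings → $2.71.
carrots only: max(12/2, 128/4) = 32 servings → $11.20.
sweet potato only: max(12/3, 128/35) = 4 servings → $2.60.
banana + spinach with both targets exact would need a negative amount; discard.
banana + carrots: the both-tight solution has a negative serving — not a feasible corner.
banana + sweet potato with both tight: 3.273 servings and 2.909 servings → $2.55.
spinach + carrots with both targets exact would need a negative amount; discard.
spinach + sweet potato with both tight: 0.5806 servings and 3.226 servings → $2.42.
carrots + sweet potato with both tight: 0.6207 servings and 3.586 servings → $2.55.
Cheapest feasible corner: $2.42.

$2.42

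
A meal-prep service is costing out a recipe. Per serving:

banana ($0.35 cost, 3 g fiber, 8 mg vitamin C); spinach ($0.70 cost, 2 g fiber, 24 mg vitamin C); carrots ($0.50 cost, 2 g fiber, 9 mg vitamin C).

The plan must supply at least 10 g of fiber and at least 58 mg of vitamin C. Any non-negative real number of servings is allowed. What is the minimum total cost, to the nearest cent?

Check every corner: each single food scaled to meet both minima, and each pair solved so both constraints bind.
banana only: max(10/3, 58/8) = 7.25 servings → $2.54.
spinach only: max(10/2, 58/24) = 5 servings → $3.50.
carrots only: max(10/2, 58/9) = 6.444 servings → $3.22.
banana + spinach with both tight: 2.214 servings and 1.679 servings → $1.95.
banana + carrots: intersection lies outside the first quadrant.
spinach + carrots with both tight: 0.8667 servings and 4.133 servings → $2.67.
So the least-cost plan costs $1.95.

$1.95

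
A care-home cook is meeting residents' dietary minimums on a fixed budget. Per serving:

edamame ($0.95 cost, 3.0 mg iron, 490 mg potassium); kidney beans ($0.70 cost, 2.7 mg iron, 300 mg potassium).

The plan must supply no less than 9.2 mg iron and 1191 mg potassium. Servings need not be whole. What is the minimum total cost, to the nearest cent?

$2.57

The cheapest plan sits at a corner of the feasible region — with two constraints it uses at most two foods.
edamame only: max(9.2/3.0, 1191/490) = 3.067 servings → $2.91.
kidney beans only: max(9.2/2.7, 1191/300) = 3.97 servings → $2.78.
edamame + kidney beans with both tight: 1.077 servings and 2.21 servings → $2.57.
The minimum over all feasible corners is $2.57.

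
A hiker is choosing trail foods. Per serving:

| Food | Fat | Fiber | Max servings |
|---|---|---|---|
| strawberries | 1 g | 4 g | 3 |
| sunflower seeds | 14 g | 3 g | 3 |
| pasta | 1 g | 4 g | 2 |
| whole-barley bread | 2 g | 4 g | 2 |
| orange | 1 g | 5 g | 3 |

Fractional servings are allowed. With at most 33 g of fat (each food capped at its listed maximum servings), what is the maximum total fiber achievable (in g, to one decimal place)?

47.5 g

Fiber per g fat: orange 5, strawberries 4, pasta 4, whole-barley bread 2, sunflower seeds 0.2143.
Take 3 servings of orange: uses 3 g fat, +15.0 g fiber (running total 15.0 g).
Take 3 servings of strawberries: uses 3 g fat, +12.0 g fiber (running total 27.0 g).
Take 2 servings of pasta: uses 2 g fat, +8.0 g fiber (running total 35.0 g).
Take 2 servings of whole-barley bread: uses 4 g fat, +8.0 g fiber (running total 43.0 g).
Take 1.5 servings of sunflower seeds: uses 21 g fat, +4.5 g fiber (running total 47.5 g).
Filling greedily by fiber-per-g fat is optimal for one linear limit, giving 47.5 g.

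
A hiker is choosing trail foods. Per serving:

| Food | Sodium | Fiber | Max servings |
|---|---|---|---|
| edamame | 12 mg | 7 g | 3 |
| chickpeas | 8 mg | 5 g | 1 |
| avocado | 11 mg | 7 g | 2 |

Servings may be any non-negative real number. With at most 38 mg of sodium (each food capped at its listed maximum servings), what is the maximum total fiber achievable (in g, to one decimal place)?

Fiber per mg sodium: avocado 0.6364, chickpeas 0.625, edamame 0.5833.
Take 2 servings of avocado: uses 22 mg sodium, +14.0 g fiber (running total 14.0 g).
Take 1 serving of chickpeas: uses 8 mg sodium, +5.0 g fiber (running total 19.0 g).
Take 0.6667 servings of edamame: uses 8 mg sodium, +4.7 g fiber (running total 23.7 g).
Greedy by best ratio exhausts the sodium allowance optimally: 23.7 g.

23.7 g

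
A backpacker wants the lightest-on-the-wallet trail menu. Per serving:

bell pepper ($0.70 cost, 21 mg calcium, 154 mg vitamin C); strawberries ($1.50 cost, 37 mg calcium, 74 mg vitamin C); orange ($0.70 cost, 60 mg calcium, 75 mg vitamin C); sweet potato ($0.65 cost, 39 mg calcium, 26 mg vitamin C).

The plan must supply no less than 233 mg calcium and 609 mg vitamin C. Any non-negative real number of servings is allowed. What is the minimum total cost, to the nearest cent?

$3.85

For a min-cost LP with two ≥-constraints, a basic feasible solution has at most two positive variables.
bell pepper only: max(233/21, 609/154) = 11.1 servings → $7.77.
strawberries only: max(233/37, 609/74) = 8.23 servings → $12.34.
orange only: max(233/60, 609/75) = 8.12 servings → $5.68.
sweet potato only: max(233/39, 609/26) = 23.42 servings → $15.22.
bell pepper + strawberries with both tight: 1.277 servings and 5.573 servings → $9.25.
bell pepper + orange with both tight: 2.487 servings and 3.013 servings → $3.85.
bell pepper + sweet potato with both tight: 3.24 servings and 4.229 servings → $5.02.
strawberries + orange with both targets exact would need a negative amount; discard.
strawberries + sweet potato with both targets exact would need a negative amount; discard.
orange + sweet potato: intersection lies outside the first quadrant.
So the least-cost plan costs $3.85.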